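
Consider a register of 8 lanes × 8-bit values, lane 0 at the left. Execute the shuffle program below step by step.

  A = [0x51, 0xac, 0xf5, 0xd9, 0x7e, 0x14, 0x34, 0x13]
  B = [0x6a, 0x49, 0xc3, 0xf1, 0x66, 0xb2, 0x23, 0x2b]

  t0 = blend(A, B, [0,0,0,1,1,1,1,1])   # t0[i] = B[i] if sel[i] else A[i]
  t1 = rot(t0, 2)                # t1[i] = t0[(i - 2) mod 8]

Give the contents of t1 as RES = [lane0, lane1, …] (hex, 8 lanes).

RES = [ 0x23  0x2b  0x51  0xac  0xf5  0xf1  0x66  0xb2 ]

→ t0 |51|ac|f5|f1|66|b2|23|2b|
→ t1 |23|2b|51|ac|f5|f1|66|b2|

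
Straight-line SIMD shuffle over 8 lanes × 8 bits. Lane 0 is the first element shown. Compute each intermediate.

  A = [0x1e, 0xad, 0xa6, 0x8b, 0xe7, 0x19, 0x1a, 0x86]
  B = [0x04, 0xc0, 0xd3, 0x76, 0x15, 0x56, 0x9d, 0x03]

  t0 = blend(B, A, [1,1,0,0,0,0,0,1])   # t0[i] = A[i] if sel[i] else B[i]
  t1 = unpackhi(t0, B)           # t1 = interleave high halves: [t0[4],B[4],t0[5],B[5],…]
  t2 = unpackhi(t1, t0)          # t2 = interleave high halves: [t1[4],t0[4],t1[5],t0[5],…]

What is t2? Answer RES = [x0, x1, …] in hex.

→ t0 |1e|ad|d3|76|15|56|9d|86|
→ t1 |15|15|56|56|9d|9d|86|03|
→ t2 |9d|15|9d|56|86|9d|03|86|

RES = [0x9d, 0x15, 0x9d, 0x56, 0x86, 0x9d, 0x03, 0x86]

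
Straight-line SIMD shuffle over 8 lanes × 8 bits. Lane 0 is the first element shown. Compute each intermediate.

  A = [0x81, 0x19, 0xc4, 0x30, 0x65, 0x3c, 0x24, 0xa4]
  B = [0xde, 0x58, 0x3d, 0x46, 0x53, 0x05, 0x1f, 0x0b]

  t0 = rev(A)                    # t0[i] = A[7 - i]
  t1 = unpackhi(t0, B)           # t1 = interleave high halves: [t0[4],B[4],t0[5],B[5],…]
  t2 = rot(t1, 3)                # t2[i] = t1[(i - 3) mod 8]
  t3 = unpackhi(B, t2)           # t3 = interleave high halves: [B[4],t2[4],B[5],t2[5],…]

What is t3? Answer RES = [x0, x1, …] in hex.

RES = [0x53, 0x53, 0x05, 0xc4, 0x1f, 0x05, 0x0b, 0x19]

  t0: a4 24 3c 65 30 c4 19 81
  t1: 30 53 c4 05 19 1f 81 0b
  t2: 1f 81 0b 30 53 c4 05 19
  t3: 53 53 05 c4 1f 05 0b 19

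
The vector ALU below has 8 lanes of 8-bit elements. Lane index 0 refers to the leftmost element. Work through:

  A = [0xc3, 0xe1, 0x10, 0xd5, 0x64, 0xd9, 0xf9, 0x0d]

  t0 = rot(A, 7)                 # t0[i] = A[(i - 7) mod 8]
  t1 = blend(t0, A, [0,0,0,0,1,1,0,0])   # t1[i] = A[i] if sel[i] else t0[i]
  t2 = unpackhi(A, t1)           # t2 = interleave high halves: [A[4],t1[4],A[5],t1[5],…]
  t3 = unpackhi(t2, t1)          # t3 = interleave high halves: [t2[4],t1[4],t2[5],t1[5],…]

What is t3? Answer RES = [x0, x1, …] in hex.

→ t0 |e1|10|d5|64|d9|f9|0d|c3|
→ t1 |e1|10|d5|64|64|d9|0d|c3|
→ t2 |64|64|d9|d9|f9|0d|0d|c3|
→ t3 |f9|64|0d|d9|0d|0d|c3|c3|

RES = [ 0xf9  0x64  0x0d  0xd9  0x0d  0x0d  0xc3  0xc3 ]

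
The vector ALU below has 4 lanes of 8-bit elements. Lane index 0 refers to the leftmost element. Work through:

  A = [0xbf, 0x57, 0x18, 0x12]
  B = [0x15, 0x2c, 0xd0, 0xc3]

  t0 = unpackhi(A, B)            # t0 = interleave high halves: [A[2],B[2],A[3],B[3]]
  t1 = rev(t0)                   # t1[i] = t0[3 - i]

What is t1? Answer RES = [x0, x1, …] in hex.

RES = [ 0xc3  0x12  0xd0  0x18 ]

  t0: 18 d0 12 c3
  t1: c3 12 d0 18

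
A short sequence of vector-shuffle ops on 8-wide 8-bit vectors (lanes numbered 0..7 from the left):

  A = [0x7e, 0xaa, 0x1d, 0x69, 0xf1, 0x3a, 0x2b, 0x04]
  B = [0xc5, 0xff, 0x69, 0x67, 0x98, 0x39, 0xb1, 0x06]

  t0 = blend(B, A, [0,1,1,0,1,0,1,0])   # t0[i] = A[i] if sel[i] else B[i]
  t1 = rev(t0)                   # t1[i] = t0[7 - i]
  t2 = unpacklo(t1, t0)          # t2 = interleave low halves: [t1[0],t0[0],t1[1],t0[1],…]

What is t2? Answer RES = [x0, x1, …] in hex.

→ t0 |c5|aa|1d|67|f1|39|2b|06|
→ t1 |06|2b|39|f1|67|1d|aa|c5|
→ t2 |06|c5|2b|aa|39|1d|f1|67|

RES = [ 0x06  0xc5  0x2b  0xaa  0x39  0x1d  0xf1  0x67 ]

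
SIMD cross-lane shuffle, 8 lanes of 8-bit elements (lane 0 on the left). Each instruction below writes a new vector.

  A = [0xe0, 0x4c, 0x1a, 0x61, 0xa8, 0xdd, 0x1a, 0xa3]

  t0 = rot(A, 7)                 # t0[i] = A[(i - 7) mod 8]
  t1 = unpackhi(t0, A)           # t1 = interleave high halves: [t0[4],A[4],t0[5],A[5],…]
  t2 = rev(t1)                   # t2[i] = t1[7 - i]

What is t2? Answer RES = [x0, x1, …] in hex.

RES = [ 0xa3  0xe0  0x1a  0xa3  0xdd  0x1a  0xa8  0xdd ]

t0 = [0x4c, 0x1a, 0x61, 0xa8, 0xdd, 0x1a, 0xa3, 0xe0]
t1 = [0xdd, 0xa8, 0x1a, 0xdd, 0xa3, 0x1a, 0xe0, 0xa3]
t2 = [0xa3, 0xe0, 0x1a, 0xa3, 0xdd, 0x1a, 0xa8, 0xdd]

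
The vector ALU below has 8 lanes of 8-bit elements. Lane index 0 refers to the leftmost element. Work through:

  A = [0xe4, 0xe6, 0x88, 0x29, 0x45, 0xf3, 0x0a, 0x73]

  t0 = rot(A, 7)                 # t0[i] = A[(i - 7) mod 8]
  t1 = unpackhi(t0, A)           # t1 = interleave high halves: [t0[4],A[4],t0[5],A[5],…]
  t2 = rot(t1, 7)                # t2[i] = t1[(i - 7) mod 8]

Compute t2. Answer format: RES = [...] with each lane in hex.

  t0: e6 88 29 45 f3 0a 73 e4
  t1: f3 45 0a f3 73 0a e4 73
  t2: 45 0a f3 73 0a e4 73 f3

RES = [ 0x45  0x0a  0xf3  0x73  0x0a  0xe4  0x73  0xf3 ]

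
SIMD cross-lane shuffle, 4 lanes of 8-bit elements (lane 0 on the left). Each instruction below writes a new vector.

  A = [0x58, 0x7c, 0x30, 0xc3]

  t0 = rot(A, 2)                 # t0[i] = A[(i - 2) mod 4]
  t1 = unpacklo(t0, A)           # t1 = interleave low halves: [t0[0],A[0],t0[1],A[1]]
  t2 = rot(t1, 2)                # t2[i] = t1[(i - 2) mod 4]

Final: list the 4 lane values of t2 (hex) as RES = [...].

  t0: 30 c3 58 7c
  t1: 30 58 c3 7c
  t2: c3 7c 30 58

RES = [0xc3, 0x7c, 0x30, 0x58]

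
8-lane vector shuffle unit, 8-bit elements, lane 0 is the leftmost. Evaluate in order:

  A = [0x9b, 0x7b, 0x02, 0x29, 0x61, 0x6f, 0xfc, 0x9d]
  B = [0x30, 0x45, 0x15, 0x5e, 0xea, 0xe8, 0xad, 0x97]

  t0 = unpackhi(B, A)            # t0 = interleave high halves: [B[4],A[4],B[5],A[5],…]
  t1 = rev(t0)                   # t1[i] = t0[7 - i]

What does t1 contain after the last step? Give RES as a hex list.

RES = [0x9d, 0x97, 0xfc, 0xad, 0x6f, 0xe8, 0x61, 0xea]

t0 = [0xea, 0x61, 0xe8, 0x6f, 0xad, 0xfc, 0x97, 0x9d]
t1 = [0x9d, 0x97, 0xfc, 0xad, 0x6f, 0xe8, 0x61, 0xea]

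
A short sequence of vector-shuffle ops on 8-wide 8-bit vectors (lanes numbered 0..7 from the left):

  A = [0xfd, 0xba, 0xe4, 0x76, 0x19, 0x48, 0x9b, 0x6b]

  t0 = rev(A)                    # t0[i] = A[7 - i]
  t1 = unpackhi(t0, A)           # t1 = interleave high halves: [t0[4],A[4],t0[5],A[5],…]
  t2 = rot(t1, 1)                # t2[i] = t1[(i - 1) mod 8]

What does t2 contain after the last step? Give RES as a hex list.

RES = [ 0x6b  0x76  0x19  0xe4  0x48  0xba  0x9b  0xfd ]

→ t0 |6b|9b|48|19|76|e4|ba|fd|
→ t1 |76|19|e4|48|ba|9b|fd|6b|
→ t2 |6b|76|19|e4|48|ba|9b|fd|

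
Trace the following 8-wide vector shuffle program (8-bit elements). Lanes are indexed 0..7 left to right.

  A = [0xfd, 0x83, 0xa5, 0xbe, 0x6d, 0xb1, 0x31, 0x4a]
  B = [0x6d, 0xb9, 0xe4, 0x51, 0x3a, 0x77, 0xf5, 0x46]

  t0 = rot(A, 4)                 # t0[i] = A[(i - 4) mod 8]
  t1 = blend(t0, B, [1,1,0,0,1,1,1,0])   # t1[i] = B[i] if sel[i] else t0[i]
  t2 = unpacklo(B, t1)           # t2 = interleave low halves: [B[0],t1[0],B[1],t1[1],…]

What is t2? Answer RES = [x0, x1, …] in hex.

RES = [ 0x6d  0x6d  0xb9  0xb9  0xe4  0x31  0x51  0x4a ]

t0 = [0x6d, 0xb1, 0x31, 0x4a, 0xfd, 0x83, 0xa5, 0xbe]
t1 = [0x6d, 0xb9, 0x31, 0x4a, 0x3a, 0x77, 0xf5, 0xbe]
t2 = [0x6d, 0x6d, 0xb9, 0xb9, 0xe4, 0x31, 0x51, 0x4a]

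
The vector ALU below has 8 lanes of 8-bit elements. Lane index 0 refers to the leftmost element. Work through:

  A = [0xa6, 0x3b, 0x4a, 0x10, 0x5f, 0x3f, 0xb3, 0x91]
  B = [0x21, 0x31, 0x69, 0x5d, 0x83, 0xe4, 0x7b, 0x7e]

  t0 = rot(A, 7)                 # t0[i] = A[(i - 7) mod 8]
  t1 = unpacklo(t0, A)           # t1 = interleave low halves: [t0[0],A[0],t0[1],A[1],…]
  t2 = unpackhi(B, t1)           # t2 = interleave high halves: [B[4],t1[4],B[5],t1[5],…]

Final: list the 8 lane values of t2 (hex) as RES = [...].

t0 = [0x3b, 0x4a, 0x10, 0x5f, 0x3f, 0xb3, 0x91, 0xa6]
t1 = [0x3b, 0xa6, 0x4a, 0x3b, 0x10, 0x4a, 0x5f, 0x10]
t2 = [0x83, 0x10, 0xe4, 0x4a, 0x7b, 0x5f, 0x7e, 0x10]

RES = [0x83, 0x10, 0xe4, 0x4a, 0x7b, 0x5f, 0x7e, 0x10]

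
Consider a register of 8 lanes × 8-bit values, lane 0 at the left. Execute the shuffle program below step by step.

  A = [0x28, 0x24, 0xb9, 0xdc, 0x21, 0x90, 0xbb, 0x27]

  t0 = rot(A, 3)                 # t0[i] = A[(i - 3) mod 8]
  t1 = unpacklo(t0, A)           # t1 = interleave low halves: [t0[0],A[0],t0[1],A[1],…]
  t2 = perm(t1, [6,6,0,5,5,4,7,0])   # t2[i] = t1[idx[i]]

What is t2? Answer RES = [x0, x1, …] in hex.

→ t0 |90|bb|27|28|24|b9|dc|21|
→ t1 |90|28|bb|24|27|b9|28|dc|
→ t2 |28|28|90|b9|b9|27|dc|90|

RES = [ 0x28  0x28  0x90  0xb9  0xb9  0x27  0xdc  0x90 ]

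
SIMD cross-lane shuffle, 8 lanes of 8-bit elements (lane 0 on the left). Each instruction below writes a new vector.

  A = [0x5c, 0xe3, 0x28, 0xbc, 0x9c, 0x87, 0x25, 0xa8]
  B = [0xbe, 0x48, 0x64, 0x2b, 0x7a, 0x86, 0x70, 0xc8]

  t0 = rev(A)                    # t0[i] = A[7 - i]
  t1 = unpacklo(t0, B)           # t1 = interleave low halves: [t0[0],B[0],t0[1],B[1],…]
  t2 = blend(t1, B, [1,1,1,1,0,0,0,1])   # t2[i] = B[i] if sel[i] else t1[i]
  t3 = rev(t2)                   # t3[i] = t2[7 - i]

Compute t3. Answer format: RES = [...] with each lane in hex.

  t0: a8 25 87 9c bc 28 e3 5c
  t1: a8 be 25 48 87 64 9c 2b
  t2: be 48 64 2b 87 64 9c c8
  t3: c8 9c 64 87 2b 64 48 be

RES = [0xc8, 0x9c, 0x64, 0x87, 0x2b, 0x64, 0x48, 0xbe]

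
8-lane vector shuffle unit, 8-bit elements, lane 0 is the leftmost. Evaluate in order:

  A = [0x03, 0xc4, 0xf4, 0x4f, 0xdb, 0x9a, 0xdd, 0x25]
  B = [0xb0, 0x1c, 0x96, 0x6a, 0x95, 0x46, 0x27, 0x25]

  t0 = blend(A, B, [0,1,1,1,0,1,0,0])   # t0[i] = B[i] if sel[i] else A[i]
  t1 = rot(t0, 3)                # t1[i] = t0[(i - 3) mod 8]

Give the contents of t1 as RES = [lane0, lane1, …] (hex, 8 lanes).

→ t0 |03|1c|96|6a|db|46|dd|25|
→ t1 |46|dd|25|03|1c|96|6a|db|

RES = [ 0x46  0xdd  0x25  0x03  0x1c  0x96  0x6a  0xdb ]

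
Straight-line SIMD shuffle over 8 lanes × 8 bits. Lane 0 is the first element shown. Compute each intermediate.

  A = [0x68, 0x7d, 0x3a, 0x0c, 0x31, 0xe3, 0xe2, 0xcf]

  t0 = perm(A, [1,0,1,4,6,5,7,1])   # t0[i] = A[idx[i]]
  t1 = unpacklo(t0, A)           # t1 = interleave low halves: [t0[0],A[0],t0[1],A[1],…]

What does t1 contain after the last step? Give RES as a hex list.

→ t0 |7d|68|7d|31|e2|e3|cf|7d|
→ t1 |7d|68|68|7d|7d|3a|31|0c|

RES = [0x7d, 0x68, 0x68, 0x7d, 0x7d, 0x3a, 0x31, 0x0c]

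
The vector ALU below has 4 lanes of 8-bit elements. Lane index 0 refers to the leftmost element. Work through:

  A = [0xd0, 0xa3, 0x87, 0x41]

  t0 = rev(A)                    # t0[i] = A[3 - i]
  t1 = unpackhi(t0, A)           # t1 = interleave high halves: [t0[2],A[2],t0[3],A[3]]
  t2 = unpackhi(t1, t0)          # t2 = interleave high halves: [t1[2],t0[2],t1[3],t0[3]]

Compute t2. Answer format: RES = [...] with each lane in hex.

RES = [ 0xd0  0xa3  0x41  0xd0 ]

→ t0 |41|87|a3|d0|
→ t1 |a3|87|d0|41|
→ t2 |d0|a3|41|d0|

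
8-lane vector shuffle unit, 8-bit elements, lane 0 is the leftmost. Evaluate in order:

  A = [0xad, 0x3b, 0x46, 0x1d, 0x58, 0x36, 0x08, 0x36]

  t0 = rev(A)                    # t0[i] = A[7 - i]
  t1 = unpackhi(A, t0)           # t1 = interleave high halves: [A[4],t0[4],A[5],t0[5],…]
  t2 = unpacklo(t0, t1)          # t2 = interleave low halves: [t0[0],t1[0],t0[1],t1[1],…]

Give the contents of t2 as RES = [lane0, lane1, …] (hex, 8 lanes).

  t0: 36 08 36 58 1d 46 3b ad
  t1: 58 1d 36 46 08 3b 36 ad
  t2: 36 58 08 1d 36 36 58 46

RES = [ 0x36  0x58  0x08  0x1d  0x36  0x36  0x58  0x46 ]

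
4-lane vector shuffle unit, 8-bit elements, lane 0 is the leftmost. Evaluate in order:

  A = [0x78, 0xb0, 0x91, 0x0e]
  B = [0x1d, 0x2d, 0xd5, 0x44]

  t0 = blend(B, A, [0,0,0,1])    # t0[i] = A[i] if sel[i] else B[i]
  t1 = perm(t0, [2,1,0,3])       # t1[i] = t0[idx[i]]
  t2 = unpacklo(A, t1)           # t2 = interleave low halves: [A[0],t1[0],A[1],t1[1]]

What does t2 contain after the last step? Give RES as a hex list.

  t0: 1d 2d d5 0e
  t1: d5 2d 1d 0e
  t2: 78 d5 b0 2d

RES = [0x78, 0xd5, 0xb0, 0x2d]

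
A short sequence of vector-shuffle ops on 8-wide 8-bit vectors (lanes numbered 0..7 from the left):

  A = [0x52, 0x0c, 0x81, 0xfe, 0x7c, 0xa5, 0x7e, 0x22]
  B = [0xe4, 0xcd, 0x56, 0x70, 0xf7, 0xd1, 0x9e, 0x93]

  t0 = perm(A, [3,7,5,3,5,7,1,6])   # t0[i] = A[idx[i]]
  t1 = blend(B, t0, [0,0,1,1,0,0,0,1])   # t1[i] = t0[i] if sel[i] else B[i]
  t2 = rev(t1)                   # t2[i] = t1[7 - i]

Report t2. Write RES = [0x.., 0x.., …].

  t0: fe 22 a5 fe a5 22 0c 7e
  t1: e4 cd a5 fe f7 d1 9e 7e
  t2: 7e 9e d1 f7 fe a5 cd e4

RES = [0x7e, 0x9e, 0xd1, 0xf7, 0xfe, 0xa5, 0xcd, 0xe4]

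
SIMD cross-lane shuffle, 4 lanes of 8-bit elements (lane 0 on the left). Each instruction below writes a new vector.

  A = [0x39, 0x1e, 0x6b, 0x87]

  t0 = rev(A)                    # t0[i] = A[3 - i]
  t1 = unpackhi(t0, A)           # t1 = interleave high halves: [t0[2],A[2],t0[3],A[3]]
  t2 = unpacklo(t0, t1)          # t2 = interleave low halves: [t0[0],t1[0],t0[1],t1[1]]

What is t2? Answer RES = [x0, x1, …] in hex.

  t0: 87 6b 1e 39
  t1: 1e 6b 39 87
  t2: 87 1e 6b 6b

RES = [0x87, 0x1e, 0x6b, 0x6b]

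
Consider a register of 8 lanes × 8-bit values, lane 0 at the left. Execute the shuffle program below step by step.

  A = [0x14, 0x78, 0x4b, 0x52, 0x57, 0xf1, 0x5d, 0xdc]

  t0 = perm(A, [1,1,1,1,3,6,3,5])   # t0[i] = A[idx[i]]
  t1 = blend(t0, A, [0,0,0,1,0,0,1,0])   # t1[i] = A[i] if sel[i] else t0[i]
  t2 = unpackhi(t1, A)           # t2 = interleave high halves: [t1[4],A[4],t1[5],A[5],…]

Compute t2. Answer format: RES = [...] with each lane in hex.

→ t0 |78|78|78|78|52|5d|52|f1|
→ t1 |78|78|78|52|52|5d|5d|f1|
→ t2 |52|57|5d|f1|5d|5d|f1|dc|

RES = [0x52, 0x57, 0x5d, 0xf1, 0x5d, 0x5d, 0xf1, 0xdc]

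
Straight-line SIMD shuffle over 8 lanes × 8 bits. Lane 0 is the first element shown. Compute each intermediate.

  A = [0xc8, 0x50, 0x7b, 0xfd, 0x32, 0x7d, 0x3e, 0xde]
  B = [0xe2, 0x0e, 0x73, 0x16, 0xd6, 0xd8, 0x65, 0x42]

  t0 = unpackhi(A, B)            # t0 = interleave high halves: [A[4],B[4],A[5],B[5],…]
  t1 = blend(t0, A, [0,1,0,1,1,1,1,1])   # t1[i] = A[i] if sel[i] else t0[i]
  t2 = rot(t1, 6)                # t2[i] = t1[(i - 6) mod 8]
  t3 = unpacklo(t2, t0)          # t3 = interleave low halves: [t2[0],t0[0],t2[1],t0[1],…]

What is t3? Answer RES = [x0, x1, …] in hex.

  t0: 32 d6 7d d8 3e 65 de 42
  t1: 32 50 7d fd 32 7d 3e de
  t2: 7d fd 32 7d 3e de 32 50
  t3: 7d 32 fd d6 32 7d 7d d8

RES = [ 0x7d  0x32  0xfd  0xd6  0x32  0x7d  0x7d  0xd8 ]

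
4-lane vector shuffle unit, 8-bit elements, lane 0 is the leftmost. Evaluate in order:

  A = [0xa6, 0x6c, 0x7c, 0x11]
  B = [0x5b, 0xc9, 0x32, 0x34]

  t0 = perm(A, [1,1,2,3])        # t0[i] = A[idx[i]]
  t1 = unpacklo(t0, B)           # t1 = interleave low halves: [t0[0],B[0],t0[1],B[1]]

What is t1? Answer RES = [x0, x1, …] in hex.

RES = [ 0x6c  0x5b  0x6c  0xc9 ]

t0 = [0x6c, 0x6c, 0x7c, 0x11]
t1 = [0x6c, 0x5b, 0x6c, 0xc9]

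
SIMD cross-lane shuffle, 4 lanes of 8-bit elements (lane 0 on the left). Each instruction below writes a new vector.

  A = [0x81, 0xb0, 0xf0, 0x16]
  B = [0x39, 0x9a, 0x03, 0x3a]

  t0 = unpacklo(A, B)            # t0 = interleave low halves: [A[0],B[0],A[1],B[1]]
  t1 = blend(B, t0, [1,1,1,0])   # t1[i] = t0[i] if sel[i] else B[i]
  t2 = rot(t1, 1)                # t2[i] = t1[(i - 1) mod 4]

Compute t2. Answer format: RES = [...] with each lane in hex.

  t0: 81 39 b0 9a
  t1: 81 39 b0 3a
  t2: 3a 81 39 b0

RES = [ 0x3a  0x81  0x39  0xb0 ]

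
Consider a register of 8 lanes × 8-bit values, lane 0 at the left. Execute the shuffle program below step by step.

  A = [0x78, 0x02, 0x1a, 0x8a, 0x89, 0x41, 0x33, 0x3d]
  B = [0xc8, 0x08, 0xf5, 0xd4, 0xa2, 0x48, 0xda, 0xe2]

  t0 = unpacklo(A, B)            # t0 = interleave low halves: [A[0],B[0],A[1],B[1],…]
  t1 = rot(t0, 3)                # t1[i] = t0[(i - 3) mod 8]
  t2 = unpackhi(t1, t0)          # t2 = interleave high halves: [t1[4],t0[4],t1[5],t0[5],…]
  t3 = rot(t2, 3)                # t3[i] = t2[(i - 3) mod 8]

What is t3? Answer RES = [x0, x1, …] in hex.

RES = [ 0x8a  0x1a  0xd4  0xc8  0x1a  0x02  0xf5  0x08 ]

t0 = [0x78, 0xc8, 0x02, 0x08, 0x1a, 0xf5, 0x8a, 0xd4]
t1 = [0xf5, 0x8a, 0xd4, 0x78, 0xc8, 0x02, 0x08, 0x1a]
t2 = [0xc8, 0x1a, 0x02, 0xf5, 0x08, 0x8a, 0x1a, 0xd4]
t3 = [0x8a, 0x1a, 0xd4, 0xc8, 0x1a, 0x02, 0xf5, 0x08]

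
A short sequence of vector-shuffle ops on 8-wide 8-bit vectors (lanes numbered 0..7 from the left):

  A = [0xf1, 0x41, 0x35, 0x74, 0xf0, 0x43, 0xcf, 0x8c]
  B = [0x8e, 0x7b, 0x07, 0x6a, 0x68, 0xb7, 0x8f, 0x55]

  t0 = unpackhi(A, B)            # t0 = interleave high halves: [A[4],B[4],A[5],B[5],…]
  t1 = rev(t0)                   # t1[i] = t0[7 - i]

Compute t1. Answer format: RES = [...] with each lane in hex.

t0 = [0xf0, 0x68, 0x43, 0xb7, 0xcf, 0x8f, 0x8c, 0x55]
t1 = [0x55, 0x8c, 0x8f, 0xcf, 0xb7, 0x43, 0x68, 0xf0]

RES = [ 0x55  0x8c  0x8f  0xcf  0xb7  0x43  0x68  0xf0 ]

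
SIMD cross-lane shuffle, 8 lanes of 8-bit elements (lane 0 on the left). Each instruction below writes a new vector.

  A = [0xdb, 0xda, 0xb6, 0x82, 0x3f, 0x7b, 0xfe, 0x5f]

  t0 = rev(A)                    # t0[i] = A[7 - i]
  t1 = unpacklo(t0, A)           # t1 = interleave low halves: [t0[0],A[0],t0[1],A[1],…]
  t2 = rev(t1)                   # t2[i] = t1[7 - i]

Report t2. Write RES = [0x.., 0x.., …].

  t0: 5f fe 7b 3f 82 b6 da db
  t1: 5f db fe da 7b b6 3f 82
  t2: 82 3f b6 7b da fe db 5f

RES = [ 0x82  0x3f  0xb6  0x7b  0xda  0xfe  0xdb  0x5f ]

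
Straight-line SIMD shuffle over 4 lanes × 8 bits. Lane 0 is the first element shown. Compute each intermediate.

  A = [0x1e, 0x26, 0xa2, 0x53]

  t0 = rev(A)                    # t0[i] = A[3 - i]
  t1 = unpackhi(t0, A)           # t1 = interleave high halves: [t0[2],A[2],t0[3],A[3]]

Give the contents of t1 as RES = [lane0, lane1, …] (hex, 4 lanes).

RES = [0x26, 0xa2, 0x1e, 0x53]

t0 = [0x53, 0xa2, 0x26, 0x1e]
t1 = [0x26, 0xa2, 0x1e, 0x53]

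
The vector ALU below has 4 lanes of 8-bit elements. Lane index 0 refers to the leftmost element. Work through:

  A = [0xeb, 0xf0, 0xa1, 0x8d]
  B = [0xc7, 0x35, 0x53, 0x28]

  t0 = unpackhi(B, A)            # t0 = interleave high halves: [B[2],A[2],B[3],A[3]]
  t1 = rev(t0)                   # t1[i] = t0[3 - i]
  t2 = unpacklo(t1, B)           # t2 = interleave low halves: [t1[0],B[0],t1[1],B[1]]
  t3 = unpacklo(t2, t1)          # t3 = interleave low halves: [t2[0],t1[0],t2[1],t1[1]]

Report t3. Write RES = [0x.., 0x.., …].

t0 = [0x53, 0xa1, 0x28, 0x8d]
t1 = [0x8d, 0x28, 0xa1, 0x53]
t2 = [0x8d, 0xc7, 0x28, 0x35]
t3 = [0x8d, 0x8d, 0xc7, 0x28]

RES = [ 0x8d  0x8d  0xc7  0x28 ]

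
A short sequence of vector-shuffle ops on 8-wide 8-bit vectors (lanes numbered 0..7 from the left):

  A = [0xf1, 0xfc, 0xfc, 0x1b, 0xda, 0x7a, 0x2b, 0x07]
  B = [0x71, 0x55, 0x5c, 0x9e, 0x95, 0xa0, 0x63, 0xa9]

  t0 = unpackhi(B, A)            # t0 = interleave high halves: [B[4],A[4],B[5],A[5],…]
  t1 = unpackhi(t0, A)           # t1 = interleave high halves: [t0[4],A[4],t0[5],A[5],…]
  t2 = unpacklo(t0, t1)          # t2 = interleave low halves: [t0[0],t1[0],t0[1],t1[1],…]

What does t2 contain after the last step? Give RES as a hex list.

  t0: 95 da a0 7a 63 2b a9 07
  t1: 63 da 2b 7a a9 2b 07 07
  t2: 95 63 da da a0 2b 7a 7a

RES = [ 0x95  0x63  0xda  0xda  0xa0  0x2b  0x7a  0x7a ]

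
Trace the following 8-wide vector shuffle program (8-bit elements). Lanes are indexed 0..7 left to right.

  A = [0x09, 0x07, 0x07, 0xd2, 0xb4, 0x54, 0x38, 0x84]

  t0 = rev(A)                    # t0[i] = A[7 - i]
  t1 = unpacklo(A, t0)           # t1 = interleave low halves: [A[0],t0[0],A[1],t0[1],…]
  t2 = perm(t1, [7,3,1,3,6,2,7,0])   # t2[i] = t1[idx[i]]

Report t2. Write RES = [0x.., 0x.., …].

RES = [ 0xb4  0x38  0x84  0x38  0xd2  0x07  0xb4  0x09 ]

t0 = [0x84, 0x38, 0x54, 0xb4, 0xd2, 0x07, 0x07, 0x09]
t1 = [0x09, 0x84, 0x07, 0x38, 0x07, 0x54, 0xd2, 0xb4]
t2 = [0xb4, 0x38, 0x84, 0x38, 0xd2, 0x07, 0xb4, 0x09]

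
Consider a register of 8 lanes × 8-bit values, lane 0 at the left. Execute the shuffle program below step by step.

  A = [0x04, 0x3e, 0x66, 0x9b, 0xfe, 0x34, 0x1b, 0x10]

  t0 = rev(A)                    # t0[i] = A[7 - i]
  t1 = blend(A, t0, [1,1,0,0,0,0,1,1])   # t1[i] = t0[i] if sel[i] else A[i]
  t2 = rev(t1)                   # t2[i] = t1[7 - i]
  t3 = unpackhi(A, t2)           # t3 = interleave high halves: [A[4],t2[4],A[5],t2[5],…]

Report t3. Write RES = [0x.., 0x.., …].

RES = [ 0xfe  0x9b  0x34  0x66  0x1b  0x1b  0x10  0x10 ]

t0 = [0x10, 0x1b, 0x34, 0xfe, 0x9b, 0x66, 0x3e, 0x04]
t1 = [0x10, 0x1b, 0x66, 0x9b, 0xfe, 0x34, 0x3e, 0x04]
t2 = [0x04, 0x3e, 0x34, 0xfe, 0x9b, 0x66, 0x1b, 0x10]
t3 = [0xfe, 0x9b, 0x34, 0x66, 0x1b, 0x1b, 0x10, 0x10]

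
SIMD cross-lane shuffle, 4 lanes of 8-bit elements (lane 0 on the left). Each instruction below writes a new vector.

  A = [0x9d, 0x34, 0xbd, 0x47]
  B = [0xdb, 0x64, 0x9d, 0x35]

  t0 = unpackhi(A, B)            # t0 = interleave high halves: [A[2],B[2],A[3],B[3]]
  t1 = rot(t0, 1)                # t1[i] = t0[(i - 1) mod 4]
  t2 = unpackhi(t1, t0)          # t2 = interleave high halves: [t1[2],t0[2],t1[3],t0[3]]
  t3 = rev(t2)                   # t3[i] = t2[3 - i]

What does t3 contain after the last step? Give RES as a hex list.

t0 = [0xbd, 0x9d, 0x47, 0x35]
t1 = [0x35, 0xbd, 0x9d, 0x47]
t2 = [0x9d, 0x47, 0x47, 0x35]
t3 = [0x35, 0x47, 0x47, 0x9d]

RES = [0x35, 0x47, 0x47, 0x9d]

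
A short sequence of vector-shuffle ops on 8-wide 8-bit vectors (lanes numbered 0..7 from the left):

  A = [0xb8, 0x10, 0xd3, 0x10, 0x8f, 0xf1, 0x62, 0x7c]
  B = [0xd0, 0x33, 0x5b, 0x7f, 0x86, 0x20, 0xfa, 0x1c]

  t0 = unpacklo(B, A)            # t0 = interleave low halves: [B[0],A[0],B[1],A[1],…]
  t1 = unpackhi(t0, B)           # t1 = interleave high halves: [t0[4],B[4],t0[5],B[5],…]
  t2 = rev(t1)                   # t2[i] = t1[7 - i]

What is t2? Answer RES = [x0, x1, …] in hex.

  t0: d0 b8 33 10 5b d3 7f 10
  t1: 5b 86 d3 20 7f fa 10 1c
  t2: 1c 10 fa 7f 20 d3 86 5b

RES = [ 0x1c  0x10  0xfa  0x7f  0x20  0xd3  0x86  0x5b ]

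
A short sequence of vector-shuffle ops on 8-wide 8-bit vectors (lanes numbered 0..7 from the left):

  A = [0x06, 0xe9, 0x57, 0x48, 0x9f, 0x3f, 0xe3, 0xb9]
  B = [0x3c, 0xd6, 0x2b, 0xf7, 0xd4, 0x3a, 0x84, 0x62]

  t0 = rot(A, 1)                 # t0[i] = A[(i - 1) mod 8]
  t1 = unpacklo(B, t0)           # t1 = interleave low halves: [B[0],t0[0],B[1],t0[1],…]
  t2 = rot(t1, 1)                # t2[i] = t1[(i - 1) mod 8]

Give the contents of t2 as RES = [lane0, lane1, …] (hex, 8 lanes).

RES = [ 0x57  0x3c  0xb9  0xd6  0x06  0x2b  0xe9  0xf7 ]

  t0: b9 06 e9 57 48 9f 3f e3
  t1: 3c b9 d6 06 2b e9 f7 57
  t2: 57 3c b9 d6 06 2b e9 f7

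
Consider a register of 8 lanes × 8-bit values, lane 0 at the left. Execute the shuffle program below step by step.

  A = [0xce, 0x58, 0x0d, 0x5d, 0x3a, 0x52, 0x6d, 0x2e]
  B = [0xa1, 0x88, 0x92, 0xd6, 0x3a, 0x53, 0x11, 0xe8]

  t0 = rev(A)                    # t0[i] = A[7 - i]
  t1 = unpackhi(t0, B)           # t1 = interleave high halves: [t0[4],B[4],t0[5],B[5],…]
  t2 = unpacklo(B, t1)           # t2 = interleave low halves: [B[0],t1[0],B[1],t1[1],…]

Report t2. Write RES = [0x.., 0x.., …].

RES = [0xa1, 0x5d, 0x88, 0x3a, 0x92, 0x0d, 0xd6, 0x53]

→ t0 |2e|6d|52|3a|5d|0d|58|ce|
→ t1 |5d|3a|0d|53|58|11|ce|e8|
→ t2 |a1|5d|88|3a|92|0d|d6|53|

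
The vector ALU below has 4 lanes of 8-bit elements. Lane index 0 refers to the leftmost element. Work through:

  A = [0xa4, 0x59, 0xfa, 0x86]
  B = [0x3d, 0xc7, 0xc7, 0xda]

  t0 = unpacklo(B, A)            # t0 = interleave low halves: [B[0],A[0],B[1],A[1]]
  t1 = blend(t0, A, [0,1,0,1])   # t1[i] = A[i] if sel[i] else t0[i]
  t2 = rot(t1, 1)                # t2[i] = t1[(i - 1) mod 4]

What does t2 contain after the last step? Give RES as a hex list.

→ t0 |3d|a4|c7|59|
→ t1 |3d|59|c7|86|
→ t2 |86|3d|59|c7|

RES = [0x86, 0x3d, 0x59, 0xc7]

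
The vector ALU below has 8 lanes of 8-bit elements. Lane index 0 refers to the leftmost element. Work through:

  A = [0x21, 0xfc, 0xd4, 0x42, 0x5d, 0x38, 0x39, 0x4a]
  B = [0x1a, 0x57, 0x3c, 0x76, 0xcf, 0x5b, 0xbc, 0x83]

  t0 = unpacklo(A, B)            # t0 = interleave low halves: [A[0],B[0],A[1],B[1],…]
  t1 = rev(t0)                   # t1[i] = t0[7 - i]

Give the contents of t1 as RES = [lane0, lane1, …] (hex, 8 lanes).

RES = [0x76, 0x42, 0x3c, 0xd4, 0x57, 0xfc, 0x1a, 0x21]

→ t0 |21|1a|fc|57|d4|3c|42|76|
→ t1 |76|42|3c|d4|57|fc|1a|21|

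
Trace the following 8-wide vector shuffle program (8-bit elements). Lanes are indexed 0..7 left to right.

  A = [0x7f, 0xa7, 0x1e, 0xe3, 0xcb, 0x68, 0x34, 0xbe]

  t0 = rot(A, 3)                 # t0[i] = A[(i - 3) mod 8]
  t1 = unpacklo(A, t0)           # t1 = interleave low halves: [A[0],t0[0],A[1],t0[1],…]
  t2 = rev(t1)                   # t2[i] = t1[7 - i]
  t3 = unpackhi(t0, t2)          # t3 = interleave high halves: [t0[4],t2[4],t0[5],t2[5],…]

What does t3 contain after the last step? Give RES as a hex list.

→ t0 |68|34|be|7f|a7|1e|e3|cb|
→ t1 |7f|68|a7|34|1e|be|e3|7f|
→ t2 |7f|e3|be|1e|34|a7|68|7f|
→ t3 |a7|34|1e|a7|e3|68|cb|7f|

RES = [ 0xa7  0x34  0x1e  0xa7  0xe3  0x68  0xcb  0x7f ]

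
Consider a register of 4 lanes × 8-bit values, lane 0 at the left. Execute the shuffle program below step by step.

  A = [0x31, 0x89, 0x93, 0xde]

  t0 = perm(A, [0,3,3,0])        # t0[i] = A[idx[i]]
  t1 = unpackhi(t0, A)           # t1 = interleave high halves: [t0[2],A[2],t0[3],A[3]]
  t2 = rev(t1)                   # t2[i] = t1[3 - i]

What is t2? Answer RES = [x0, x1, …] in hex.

RES = [ 0xde  0x31  0x93  0xde ]

t0 = [0x31, 0xde, 0xde, 0x31]
t1 = [0xde, 0x93, 0x31, 0xde]
t2 = [0xde, 0x31, 0x93, 0xde]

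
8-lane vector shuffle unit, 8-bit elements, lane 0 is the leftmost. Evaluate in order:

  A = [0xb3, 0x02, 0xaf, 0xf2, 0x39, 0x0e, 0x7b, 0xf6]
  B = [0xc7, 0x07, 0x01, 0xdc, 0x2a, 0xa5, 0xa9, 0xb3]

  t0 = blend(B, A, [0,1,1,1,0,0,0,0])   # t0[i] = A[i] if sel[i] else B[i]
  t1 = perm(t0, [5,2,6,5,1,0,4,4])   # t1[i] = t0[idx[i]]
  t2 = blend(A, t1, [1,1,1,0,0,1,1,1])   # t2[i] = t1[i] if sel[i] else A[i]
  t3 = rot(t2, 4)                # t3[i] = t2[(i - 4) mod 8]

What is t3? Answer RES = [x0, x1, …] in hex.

RES = [ 0x39  0xc7  0x2a  0x2a  0xa5  0xaf  0xa9  0xf2 ]

  t0: c7 02 af f2 2a a5 a9 b3
  t1: a5 af a9 a5 02 c7 2a 2a
  t2: a5 af a9 f2 39 c7 2a 2a
  t3: 39 c7 2a 2a a5 af a9 f2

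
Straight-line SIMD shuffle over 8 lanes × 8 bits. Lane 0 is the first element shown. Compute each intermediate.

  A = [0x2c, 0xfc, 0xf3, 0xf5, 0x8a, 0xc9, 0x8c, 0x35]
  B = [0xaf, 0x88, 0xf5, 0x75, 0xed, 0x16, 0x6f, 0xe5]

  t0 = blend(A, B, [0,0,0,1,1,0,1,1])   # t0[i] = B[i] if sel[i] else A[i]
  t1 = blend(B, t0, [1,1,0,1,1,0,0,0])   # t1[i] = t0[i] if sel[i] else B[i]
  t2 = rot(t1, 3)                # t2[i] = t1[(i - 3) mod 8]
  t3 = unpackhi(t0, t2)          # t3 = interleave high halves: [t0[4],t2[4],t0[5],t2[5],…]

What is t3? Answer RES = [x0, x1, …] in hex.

RES = [0xed, 0xfc, 0xc9, 0xf5, 0x6f, 0x75, 0xe5, 0xed]

→ t0 |2c|fc|f3|75|ed|c9|6f|e5|
→ t1 |2c|fc|f5|75|ed|16|6f|e5|
→ t2 |16|6f|e5|2c|fc|f5|75|ed|
→ t3 |ed|fc|c9|f5|6f|75|e5|ed|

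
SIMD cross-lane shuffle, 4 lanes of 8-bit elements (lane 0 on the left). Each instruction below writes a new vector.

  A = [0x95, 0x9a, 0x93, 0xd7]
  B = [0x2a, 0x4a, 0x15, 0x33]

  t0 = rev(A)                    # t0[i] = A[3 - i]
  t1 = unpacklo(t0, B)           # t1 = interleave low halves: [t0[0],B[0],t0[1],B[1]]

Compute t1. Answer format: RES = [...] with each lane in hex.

RES = [0xd7, 0x2a, 0x93, 0x4a]

  t0: d7 93 9a 95
  t1: d7 2a 93 4a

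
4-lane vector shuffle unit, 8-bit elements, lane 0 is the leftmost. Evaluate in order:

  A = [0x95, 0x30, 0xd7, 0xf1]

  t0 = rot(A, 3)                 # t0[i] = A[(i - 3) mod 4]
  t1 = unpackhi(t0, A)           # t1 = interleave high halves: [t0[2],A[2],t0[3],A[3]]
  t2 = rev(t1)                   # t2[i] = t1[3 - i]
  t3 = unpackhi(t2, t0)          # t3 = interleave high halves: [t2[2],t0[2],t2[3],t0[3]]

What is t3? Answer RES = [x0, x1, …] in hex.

  t0: 30 d7 f1 95
  t1: f1 d7 95 f1
  t2: f1 95 d7 f1
  t3: d7 f1 f1 95

RES = [0xd7, 0xf1, 0xf1, 0x95]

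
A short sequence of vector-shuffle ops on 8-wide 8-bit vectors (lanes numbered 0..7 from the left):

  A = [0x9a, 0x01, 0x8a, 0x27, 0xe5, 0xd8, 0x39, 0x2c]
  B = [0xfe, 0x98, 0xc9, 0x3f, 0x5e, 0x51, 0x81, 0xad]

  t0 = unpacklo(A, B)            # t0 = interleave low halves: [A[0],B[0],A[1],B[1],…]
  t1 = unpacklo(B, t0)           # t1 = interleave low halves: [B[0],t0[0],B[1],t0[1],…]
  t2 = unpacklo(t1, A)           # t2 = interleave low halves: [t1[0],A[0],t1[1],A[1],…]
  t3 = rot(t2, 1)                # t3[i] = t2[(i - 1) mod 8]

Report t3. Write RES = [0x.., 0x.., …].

RES = [0x27, 0xfe, 0x9a, 0x9a, 0x01, 0x98, 0x8a, 0xfe]

t0 = [0x9a, 0xfe, 0x01, 0x98, 0x8a, 0xc9, 0x27, 0x3f]
t1 = [0xfe, 0x9a, 0x98, 0xfe, 0xc9, 0x01, 0x3f, 0x98]
t2 = [0xfe, 0x9a, 0x9a, 0x01, 0x98, 0x8a, 0xfe, 0x27]
t3 = [0x27, 0xfe, 0x9a, 0x9a, 0x01, 0x98, 0x8a, 0xfe]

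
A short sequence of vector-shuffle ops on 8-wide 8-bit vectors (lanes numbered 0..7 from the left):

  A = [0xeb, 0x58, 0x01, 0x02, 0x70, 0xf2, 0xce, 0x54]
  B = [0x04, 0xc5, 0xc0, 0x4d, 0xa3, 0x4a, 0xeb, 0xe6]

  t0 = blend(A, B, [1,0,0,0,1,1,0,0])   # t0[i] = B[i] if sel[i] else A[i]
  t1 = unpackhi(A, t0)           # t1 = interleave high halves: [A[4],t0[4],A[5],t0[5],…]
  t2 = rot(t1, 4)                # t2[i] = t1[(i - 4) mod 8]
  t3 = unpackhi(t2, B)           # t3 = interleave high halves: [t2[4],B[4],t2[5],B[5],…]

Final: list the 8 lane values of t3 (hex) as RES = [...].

t0 = [0x04, 0x58, 0x01, 0x02, 0xa3, 0x4a, 0xce, 0x54]
t1 = [0x70, 0xa3, 0xf2, 0x4a, 0xce, 0xce, 0x54, 0x54]
t2 = [0xce, 0xce, 0x54, 0x54, 0x70, 0xa3, 0xf2, 0x4a]
t3 = [0x70, 0xa3, 0xa3, 0x4a, 0xf2, 0xeb, 0x4a, 0xe6]

RES = [0x70, 0xa3, 0xa3, 0x4a, 0xf2, 0xeb, 0x4a, 0xe6]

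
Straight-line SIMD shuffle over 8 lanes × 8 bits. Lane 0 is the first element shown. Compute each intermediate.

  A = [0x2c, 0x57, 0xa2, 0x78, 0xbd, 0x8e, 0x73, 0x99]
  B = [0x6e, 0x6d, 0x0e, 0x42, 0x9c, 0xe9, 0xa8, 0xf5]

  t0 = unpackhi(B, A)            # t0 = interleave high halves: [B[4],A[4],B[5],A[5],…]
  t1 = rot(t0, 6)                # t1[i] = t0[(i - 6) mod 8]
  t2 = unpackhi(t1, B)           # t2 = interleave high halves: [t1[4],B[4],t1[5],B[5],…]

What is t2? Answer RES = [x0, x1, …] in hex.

  t0: 9c bd e9 8e a8 73 f5 99
  t1: e9 8e a8 73 f5 99 9c bd
  t2: f5 9c 99 e9 9c a8 bd f5

RES = [ 0xf5  0x9c  0x99  0xe9  0x9c  0xa8  0xbd  0xf5 ]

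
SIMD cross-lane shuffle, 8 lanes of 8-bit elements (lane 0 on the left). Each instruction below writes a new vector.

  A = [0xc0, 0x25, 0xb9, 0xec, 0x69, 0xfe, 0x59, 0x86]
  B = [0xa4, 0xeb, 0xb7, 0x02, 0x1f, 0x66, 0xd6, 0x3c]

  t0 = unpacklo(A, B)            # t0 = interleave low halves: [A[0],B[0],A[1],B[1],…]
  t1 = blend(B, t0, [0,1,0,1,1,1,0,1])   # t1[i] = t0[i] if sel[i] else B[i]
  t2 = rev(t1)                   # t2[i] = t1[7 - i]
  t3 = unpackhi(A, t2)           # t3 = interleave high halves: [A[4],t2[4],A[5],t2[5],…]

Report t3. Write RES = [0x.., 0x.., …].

→ t0 |c0|a4|25|eb|b9|b7|ec|02|
→ t1 |a4|a4|b7|eb|b9|b7|d6|02|
→ t2 |02|d6|b7|b9|eb|b7|a4|a4|
→ t3 |69|eb|fe|b7|59|a4|86|a4|

RES = [ 0x69  0xeb  0xfe  0xb7  0x59  0xa4  0x86  0xa4 ]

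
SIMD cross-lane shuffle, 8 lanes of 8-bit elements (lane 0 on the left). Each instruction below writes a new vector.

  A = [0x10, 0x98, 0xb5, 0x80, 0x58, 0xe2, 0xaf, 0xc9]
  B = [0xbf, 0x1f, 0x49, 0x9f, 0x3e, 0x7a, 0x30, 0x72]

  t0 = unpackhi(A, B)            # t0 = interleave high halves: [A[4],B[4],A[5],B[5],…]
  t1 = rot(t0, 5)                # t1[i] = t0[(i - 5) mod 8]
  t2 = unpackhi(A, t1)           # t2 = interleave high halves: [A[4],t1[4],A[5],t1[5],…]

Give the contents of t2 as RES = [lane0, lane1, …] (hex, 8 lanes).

RES = [ 0x58  0x72  0xe2  0x58  0xaf  0x3e  0xc9  0xe2 ]

  t0: 58 3e e2 7a af 30 c9 72
  t1: 7a af 30 c9 72 58 3e e2
  t2: 58 72 e2 58 af 3e c9 e2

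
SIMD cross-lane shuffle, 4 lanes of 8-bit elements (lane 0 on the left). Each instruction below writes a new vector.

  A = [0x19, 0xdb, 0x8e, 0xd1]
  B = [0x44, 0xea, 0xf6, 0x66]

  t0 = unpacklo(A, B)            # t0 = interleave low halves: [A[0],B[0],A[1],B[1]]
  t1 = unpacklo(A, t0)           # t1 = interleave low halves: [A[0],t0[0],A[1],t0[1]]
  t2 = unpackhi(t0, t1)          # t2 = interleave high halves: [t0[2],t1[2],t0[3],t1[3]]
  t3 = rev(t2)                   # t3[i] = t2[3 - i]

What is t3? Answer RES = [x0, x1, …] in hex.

RES = [0x44, 0xea, 0xdb, 0xdb]

→ t0 |19|44|db|ea|
→ t1 |19|19|db|44|
→ t2 |db|db|ea|44|
→ t3 |44|ea|db|db|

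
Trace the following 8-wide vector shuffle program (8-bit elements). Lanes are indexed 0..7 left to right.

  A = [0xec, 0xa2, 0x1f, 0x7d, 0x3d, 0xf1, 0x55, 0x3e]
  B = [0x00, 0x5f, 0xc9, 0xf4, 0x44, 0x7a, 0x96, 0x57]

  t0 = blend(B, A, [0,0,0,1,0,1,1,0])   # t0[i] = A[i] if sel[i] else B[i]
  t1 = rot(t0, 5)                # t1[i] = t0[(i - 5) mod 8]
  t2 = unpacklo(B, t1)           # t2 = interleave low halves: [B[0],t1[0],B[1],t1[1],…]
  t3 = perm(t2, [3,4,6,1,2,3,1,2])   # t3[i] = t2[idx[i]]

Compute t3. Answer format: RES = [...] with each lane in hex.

RES = [0x44, 0xc9, 0xf4, 0x7d, 0x5f, 0x44, 0x7d, 0x5f]

t0 = [0x00, 0x5f, 0xc9, 0x7d, 0x44, 0xf1, 0x55, 0x57]
t1 = [0x7d, 0x44, 0xf1, 0x55, 0x57, 0x00, 0x5f, 0xc9]
t2 = [0x00, 0x7d, 0x5f, 0x44, 0xc9, 0xf1, 0xf4, 0x55]
t3 = [0x44, 0xc9, 0xf4, 0x7d, 0x5f, 0x44, 0x7d, 0x5f]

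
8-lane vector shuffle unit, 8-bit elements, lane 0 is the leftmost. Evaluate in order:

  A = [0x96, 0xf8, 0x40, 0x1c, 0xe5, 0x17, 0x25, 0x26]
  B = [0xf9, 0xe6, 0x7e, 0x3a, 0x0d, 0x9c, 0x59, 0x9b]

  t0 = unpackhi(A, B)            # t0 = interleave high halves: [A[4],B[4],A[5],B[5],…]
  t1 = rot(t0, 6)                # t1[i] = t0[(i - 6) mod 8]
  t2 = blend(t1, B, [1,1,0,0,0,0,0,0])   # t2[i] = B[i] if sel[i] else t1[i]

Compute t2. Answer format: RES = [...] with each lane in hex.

RES = [ 0xf9  0xe6  0x25  0x59  0x26  0x9b  0xe5  0x0d ]

t0 = [0xe5, 0x0d, 0x17, 0x9c, 0x25, 0x59, 0x26, 0x9b]
t1 = [0x17, 0x9c, 0x25, 0x59, 0x26, 0x9b, 0xe5, 0x0d]
t2 = [0xf9, 0xe6, 0x25, 0x59, 0x26, 0x9b, 0xe5, 0x0d]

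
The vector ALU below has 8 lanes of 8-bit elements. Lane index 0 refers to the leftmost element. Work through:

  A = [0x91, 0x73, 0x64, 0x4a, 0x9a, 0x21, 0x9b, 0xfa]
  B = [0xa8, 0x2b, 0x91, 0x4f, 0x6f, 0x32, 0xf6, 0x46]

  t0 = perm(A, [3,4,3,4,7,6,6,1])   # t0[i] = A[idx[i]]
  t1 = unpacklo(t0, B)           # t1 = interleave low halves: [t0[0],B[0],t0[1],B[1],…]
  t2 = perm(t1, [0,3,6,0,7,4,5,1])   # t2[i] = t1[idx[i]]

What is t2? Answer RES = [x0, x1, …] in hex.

→ t0 |4a|9a|4a|9a|fa|9b|9b|73|
→ t1 |4a|a8|9a|2b|4a|91|9a|4f|
→ t2 |4a|2b|9a|4a|4f|4a|91|a8|

RES = [0x4a, 0x2b, 0x9a, 0x4a, 0x4f, 0x4a, 0x91, 0xa8]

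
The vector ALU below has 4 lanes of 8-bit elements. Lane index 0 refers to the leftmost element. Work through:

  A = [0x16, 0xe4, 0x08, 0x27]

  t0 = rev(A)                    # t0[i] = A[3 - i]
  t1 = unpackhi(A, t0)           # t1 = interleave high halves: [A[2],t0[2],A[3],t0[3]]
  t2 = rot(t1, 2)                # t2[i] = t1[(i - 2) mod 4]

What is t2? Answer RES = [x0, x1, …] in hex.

RES = [0x27, 0x16, 0x08, 0xe4]

t0 = [0x27, 0x08, 0xe4, 0x16]
t1 = [0x08, 0xe4, 0x27, 0x16]
t2 = [0x27, 0x16, 0x08, 0xe4]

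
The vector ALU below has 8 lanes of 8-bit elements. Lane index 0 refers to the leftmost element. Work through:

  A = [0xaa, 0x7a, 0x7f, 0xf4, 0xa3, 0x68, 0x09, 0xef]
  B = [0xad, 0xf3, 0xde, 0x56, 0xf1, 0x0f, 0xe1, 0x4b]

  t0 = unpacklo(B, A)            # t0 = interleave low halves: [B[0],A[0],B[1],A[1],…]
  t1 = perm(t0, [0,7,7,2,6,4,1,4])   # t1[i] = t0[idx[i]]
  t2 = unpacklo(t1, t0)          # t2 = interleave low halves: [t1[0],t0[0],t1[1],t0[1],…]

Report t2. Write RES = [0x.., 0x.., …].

RES = [0xad, 0xad, 0xf4, 0xaa, 0xf4, 0xf3, 0xf3, 0x7a]

→ t0 |ad|aa|f3|7a|de|7f|56|f4|
→ t1 |ad|f4|f4|f3|56|de|aa|de|
→ t2 |ad|ad|f4|aa|f4|f3|f3|7a|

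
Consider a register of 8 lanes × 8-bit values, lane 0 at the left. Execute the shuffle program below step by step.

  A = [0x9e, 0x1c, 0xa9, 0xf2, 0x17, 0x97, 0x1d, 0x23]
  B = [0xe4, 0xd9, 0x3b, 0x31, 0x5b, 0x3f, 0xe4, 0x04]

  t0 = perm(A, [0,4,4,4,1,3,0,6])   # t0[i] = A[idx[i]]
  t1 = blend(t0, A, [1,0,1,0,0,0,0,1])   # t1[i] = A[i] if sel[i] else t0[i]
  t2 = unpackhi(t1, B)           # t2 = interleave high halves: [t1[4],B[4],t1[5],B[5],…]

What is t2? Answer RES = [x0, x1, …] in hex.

  t0: 9e 17 17 17 1c f2 9e 1d
  t1: 9e 17 a9 17 1c f2 9e 23
  t2: 1c 5b f2 3f 9e e4 23 04

RES = [0x1c, 0x5b, 0xf2, 0x3f, 0x9e, 0xe4, 0x23, 0x04]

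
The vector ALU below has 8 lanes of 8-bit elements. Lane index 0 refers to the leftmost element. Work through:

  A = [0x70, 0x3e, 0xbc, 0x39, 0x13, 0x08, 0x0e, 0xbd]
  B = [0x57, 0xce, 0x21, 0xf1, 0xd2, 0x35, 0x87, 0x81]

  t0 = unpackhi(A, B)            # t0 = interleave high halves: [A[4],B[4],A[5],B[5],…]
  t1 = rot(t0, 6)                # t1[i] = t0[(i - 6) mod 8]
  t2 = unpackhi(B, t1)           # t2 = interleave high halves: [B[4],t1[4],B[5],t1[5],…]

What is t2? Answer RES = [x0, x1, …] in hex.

RES = [ 0xd2  0xbd  0x35  0x81  0x87  0x13  0x81  0xd2 ]

t0 = [0x13, 0xd2, 0x08, 0x35, 0x0e, 0x87, 0xbd, 0x81]
t1 = [0x08, 0x35, 0x0e, 0x87, 0xbd, 0x81, 0x13, 0xd2]
t2 = [0xd2, 0xbd, 0x35, 0x81, 0x87, 0x13, 0x81, 0xd2]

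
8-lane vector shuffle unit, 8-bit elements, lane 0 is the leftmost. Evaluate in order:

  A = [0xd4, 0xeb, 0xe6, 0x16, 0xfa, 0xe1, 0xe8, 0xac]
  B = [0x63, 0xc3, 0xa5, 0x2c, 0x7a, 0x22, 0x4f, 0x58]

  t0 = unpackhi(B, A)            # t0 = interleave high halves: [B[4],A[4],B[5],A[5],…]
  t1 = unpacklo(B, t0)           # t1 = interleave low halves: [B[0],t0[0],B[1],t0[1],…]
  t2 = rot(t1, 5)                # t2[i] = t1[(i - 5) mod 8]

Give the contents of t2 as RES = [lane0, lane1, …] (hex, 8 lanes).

t0 = [0x7a, 0xfa, 0x22, 0xe1, 0x4f, 0xe8, 0x58, 0xac]
t1 = [0x63, 0x7a, 0xc3, 0xfa, 0xa5, 0x22, 0x2c, 0xe1]
t2 = [0xfa, 0xa5, 0x22, 0x2c, 0xe1, 0x63, 0x7a, 0xc3]

RES = [ 0xfa  0xa5  0x22  0x2c  0xe1  0x63  0x7a  0xc3 ]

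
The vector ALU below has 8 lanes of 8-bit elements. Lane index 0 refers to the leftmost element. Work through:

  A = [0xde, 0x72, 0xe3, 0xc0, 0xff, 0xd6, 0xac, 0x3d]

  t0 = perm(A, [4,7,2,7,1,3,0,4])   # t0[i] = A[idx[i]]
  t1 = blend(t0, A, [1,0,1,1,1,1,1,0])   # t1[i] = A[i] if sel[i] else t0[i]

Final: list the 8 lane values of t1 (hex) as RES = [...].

→ t0 |ff|3d|e3|3d|72|c0|de|ff|
→ t1 |de|3d|e3|c0|ff|d6|ac|ff|

RES = [0xde, 0x3d, 0xe3, 0xc0, 0xff, 0xd6, 0xac, 0xff]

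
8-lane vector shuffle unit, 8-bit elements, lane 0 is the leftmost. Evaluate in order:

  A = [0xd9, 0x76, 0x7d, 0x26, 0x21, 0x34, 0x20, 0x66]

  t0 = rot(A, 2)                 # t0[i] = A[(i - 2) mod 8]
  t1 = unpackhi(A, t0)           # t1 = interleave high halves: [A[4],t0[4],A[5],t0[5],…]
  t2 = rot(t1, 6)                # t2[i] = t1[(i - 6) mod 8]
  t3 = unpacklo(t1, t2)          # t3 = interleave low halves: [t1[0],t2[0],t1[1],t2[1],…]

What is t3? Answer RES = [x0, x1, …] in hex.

RES = [0x21, 0x34, 0x7d, 0x26, 0x34, 0x20, 0x26, 0x21]

→ t0 |20|66|d9|76|7d|26|21|34|
→ t1 |21|7d|34|26|20|21|66|34|
→ t2 |34|26|20|21|66|34|21|7d|
→ t3 |21|34|7d|26|34|20|26|21|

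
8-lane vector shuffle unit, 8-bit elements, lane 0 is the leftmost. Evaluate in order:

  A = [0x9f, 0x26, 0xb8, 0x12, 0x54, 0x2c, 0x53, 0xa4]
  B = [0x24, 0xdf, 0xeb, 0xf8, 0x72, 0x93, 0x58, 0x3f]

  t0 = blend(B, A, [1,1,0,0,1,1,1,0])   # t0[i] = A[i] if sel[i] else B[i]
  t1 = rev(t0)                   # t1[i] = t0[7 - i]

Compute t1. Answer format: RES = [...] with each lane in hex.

RES = [ 0x3f  0x53  0x2c  0x54  0xf8  0xeb  0x26  0x9f ]

  t0: 9f 26 eb f8 54 2c 53 3f
  t1: 3f 53 2c 54 f8 eb 26 9f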